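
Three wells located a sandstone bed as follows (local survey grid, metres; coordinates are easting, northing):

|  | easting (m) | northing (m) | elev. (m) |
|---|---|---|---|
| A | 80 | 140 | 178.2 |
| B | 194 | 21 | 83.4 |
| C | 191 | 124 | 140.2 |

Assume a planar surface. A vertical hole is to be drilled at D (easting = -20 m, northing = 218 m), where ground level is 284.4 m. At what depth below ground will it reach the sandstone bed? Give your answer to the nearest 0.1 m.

37.4 m

Let the plane be z = a·easting + b·northing + c.
B−A: 114a − 119b = −94.8;  C−A: 111a − 16b = −38.
Solving gives a = −0.26396, b = 0.54377.
Then c = 178.2 − a·80 − b·140 = 123.19.
At (-20, 218): z_contact = 5.28 + 118.54 + 123.19 = 247.01 m.
Depth below ground = 284.4 − 247.01 = 37.4 m.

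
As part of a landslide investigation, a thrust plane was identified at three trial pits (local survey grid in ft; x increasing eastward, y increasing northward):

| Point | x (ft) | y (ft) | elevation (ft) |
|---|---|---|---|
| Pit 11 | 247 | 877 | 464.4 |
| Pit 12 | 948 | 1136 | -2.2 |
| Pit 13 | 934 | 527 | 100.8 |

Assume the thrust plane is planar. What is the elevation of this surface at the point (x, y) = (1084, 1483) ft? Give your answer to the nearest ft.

-139 ft

Let the plane be z = a·x + b·y + c.
Pit 12−Pit 11: 701a + 259b = −466.6;  Pit 13−Pit 11: 687a − 350b = −363.6.
Solving gives a = −0.60830, b = −0.15515.
Then c = 464.4 − a·247 − b·877 = 750.71.
At (1084, 1483): z = −659.4 − 230.1 + 750.71 = -138.8 ft.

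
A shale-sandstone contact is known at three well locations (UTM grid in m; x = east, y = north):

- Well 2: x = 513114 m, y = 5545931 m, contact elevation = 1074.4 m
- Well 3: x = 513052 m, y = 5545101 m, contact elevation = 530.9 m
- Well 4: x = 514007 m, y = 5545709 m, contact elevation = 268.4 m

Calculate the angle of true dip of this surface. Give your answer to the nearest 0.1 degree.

45.4°

Two edge vectors: Well 2→Well 3 = (-62, -830, -543.5), Well 2→Well 4 = (893, -222, -806).
Normal n = (Well 2→Well 3) × (Well 2→Well 4) = (548323, -535317.5, 754954).
So ∂z/∂x = −n_x/n_z = −0.72630 and ∂z/∂y = −n_y/n_z = 0.70907.
Gradient magnitude |∇z| = √(a² + b²) = √(0.52751 + 0.50278) = 1.01503.
True dip = arctan(1.01503) = 45.4°, dipping toward SE (azimuth ≈ 134°).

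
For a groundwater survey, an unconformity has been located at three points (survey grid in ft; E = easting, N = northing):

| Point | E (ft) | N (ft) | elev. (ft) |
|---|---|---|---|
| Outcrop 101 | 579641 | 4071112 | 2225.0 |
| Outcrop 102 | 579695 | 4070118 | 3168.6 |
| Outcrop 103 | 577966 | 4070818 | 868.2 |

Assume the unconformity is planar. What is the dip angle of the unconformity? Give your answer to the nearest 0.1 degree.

52.8°

Let the plane be z = a·E + b·N + c.
Outcrop 102−Outcrop 101: 54a − 994b = 943.6;  Outcrop 103−Outcrop 101: −1675a − 294b = −1356.8.
Solving gives a = 0.96743, b = −0.89674.
Gradient magnitude |∇z| = √(a² + b²) = √(0.93592 + 0.80414) = 1.31911.
True dip = arctan(1.31911) = 52.8°, dipping toward NW (azimuth ≈ 313°).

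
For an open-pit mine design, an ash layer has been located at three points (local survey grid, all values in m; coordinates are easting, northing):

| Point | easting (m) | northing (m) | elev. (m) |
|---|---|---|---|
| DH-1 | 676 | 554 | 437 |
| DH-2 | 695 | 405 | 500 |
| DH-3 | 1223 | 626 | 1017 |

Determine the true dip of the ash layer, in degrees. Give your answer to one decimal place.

Two edge vectors: DH-1→DH-2 = (19, -149, 63), DH-1→DH-3 = (547, 72, 580).
Normal n = (DH-1→DH-2) × (DH-1→DH-3) = (-90956, 23441, 82871).
So ∂z/∂easting = −n_x/n_z = 1.09756 and ∂z/∂northing = −n_y/n_z = −0.28286.
Gradient magnitude |∇z| = √(a² + b²) = √(1.20464 + 0.08001) = 1.13342.
True dip = arctan(1.13342) = 48.6°, dipping toward WNW (azimuth ≈ 284°).

48.6°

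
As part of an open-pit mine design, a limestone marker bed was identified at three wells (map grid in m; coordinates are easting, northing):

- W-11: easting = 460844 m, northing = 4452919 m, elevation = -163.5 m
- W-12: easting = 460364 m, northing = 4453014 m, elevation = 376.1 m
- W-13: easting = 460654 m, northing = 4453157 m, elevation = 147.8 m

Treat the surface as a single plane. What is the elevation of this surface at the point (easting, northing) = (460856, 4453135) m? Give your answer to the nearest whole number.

-71 m

Let the plane be z = a·easting + b·northing + c.
W-12−W-11: −480a + 95b = 539.6;  W-13−W-11: −190a + 238b = 311.3.
Solving gives a = −1.02766712, b = 0.48757667.
Then c = -163.5 − a·460844 − b·4452919 = −1697708.70.
At (460856, 4453135): z = −473606.6 + 2171244.7 − 1697708.70 = -70.5 m.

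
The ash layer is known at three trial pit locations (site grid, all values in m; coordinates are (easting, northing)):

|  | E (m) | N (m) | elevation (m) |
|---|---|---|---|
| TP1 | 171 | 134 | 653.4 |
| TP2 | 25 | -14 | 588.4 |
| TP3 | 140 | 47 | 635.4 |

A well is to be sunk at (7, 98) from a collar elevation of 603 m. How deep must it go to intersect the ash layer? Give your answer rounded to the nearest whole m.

13 m

Let the plane be z = a·E + b·N + c.
TP2−TP1: −146a − 148b = −65;  TP3−TP1: −31a − 87b = −18.
Solving gives a = 0.36862, b = 0.07555.
Then c = 653.4 − a·171 − b·134 = 580.24.
At (7, 98): z_contact = 2.6 + 7.4 + 580.24 = 590.2 m.
Depth below ground = 603 − 590.2 = 13 m.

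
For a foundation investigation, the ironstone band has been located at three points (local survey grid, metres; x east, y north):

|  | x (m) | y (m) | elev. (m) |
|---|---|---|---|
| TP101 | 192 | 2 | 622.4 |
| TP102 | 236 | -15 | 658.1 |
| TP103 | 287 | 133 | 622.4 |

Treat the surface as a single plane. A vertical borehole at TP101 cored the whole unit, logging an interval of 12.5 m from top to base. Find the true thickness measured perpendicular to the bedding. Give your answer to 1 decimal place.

Let the plane be z = a·x + b·y + c.
TP102−TP101: 44a − 17b = 35.7;  TP103−TP101: 95a + 131b = 0.
Solving gives a = 0.63379, b = −0.45962.
|∇z| = √(a²+b²) = 0.78290, so dip δ = arctan(0.78290) = 38.06°.
True thickness = vertical thickness × cos δ = 12.5 × cos 38.06° = 9.8 m.

9.8 m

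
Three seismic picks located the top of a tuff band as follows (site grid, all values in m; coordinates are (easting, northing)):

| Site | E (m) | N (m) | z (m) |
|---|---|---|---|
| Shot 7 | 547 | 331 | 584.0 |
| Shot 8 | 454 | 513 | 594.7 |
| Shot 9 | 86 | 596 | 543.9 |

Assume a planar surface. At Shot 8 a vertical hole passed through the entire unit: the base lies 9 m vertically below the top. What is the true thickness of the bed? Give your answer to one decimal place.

8.8 m

Two edge vectors: Shot 7→Shot 8 = (-93, 182, 10.7), Shot 7→Shot 9 = (-461, 265, -40.1).
Normal n = (Shot 7→Shot 8) × (Shot 7→Shot 9) = (-10133.7, -8662, 59257).
So ∂z/∂E = −n_x/n_z = 0.17101 and ∂z/∂N = −n_y/n_z = 0.14618.
|∇z| = √(a²+b²) = 0.22497, so dip δ = arctan(0.22497) = 12.68°.
True thickness = vertical thickness × cos δ = 9 × cos 12.68° = 8.8 m.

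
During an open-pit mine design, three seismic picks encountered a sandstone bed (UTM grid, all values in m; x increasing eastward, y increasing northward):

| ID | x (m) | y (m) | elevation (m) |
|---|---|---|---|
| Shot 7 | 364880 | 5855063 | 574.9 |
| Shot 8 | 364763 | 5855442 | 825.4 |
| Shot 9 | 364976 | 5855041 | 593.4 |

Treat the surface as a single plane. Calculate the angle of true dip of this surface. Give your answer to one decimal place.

Two edge vectors: Shot 7→Shot 8 = (-117, 379, 250.5), Shot 7→Shot 9 = (96, -22, 18.5).
Normal n = (Shot 7→Shot 8) × (Shot 7→Shot 9) = (12522.5, 26212.5, -33810).
So ∂z/∂x = −n_x/n_z = 0.37038 and ∂z/∂y = −n_y/n_z = 0.77529.
Gradient magnitude |∇z| = √(a² + b²) = √(0.13718 + 0.60107) = 0.85922.
True dip = arctan(0.85922) = 40.7°, dipping toward SSW (azimuth ≈ 206°).

40.7°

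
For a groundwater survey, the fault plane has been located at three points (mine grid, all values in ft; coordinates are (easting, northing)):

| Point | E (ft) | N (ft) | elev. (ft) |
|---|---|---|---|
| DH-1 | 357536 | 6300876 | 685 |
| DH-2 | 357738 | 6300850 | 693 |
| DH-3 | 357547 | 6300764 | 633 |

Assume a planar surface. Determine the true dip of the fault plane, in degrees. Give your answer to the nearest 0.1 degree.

25.9°

Two edge vectors: DH-1→DH-2 = (202, -26, 8), DH-1→DH-3 = (11, -112, -52).
Normal n = (DH-1→DH-2) × (DH-1→DH-3) = (2248, 10592, -22338).
So ∂z/∂E = −n_x/n_z = 0.10064 and ∂z/∂N = −n_y/n_z = 0.47417.
Gradient magnitude |∇z| = √(a² + b²) = √(0.01013 + 0.22484) = 0.48473.
True dip = arctan(0.48473) = 25.9°, dipping toward SSW (azimuth ≈ 192°).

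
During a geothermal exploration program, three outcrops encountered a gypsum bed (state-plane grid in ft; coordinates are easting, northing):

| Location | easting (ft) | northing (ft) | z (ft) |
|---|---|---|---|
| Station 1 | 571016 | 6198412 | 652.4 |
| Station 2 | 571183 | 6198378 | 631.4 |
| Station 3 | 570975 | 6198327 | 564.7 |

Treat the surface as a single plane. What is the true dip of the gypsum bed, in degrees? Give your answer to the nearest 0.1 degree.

Two edge vectors: Station 1→Station 2 = (167, -34, -21), Station 1→Station 3 = (-41, -85, -87.7).
Normal n = (Station 1→Station 2) × (Station 1→Station 3) = (1196.8, 15506.9, -15589).
So ∂z/∂easting = −n_x/n_z = 0.07677 and ∂z/∂northing = −n_y/n_z = 0.99473.
Gradient magnitude |∇z| = √(a² + b²) = √(0.00589 + 0.98949) = 0.99769.
True dip = arctan(0.99769) = 44.9°, dipping toward S (azimuth ≈ 184°).

44.9°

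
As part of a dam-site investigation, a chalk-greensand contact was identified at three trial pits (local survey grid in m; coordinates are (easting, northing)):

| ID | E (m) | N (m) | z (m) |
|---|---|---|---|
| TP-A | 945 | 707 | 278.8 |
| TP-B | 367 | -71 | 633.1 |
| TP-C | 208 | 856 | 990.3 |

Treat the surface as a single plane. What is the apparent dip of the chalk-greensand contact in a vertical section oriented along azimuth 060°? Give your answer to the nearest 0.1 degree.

34.3°

Let the plane be z = a·E + b·N + c.
TP-B−TP-A: −578a − 778b = 354.3;  TP-C−TP-A: −737a + 149b = 711.5.
Solving gives a = −0.91938, b = 0.22764.
Unit vector along 060° is (sin 60°, cos 60°) = (0.8660, 0.5000).
Slope in that direction = a·(0.8660) + b·(0.5000) = −0.68239.
Apparent dip = arctan|0.68239| = 34.3° (true dip is 43.4°, so apparent ≤ true as expected).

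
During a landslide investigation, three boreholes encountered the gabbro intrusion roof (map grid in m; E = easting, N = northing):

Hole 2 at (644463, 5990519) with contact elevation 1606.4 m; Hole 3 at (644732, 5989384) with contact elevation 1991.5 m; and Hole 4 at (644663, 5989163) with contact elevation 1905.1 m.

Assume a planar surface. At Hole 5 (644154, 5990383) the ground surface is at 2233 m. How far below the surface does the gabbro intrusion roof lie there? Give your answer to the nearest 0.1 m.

Two edge vectors: Hole 2→Hole 3 = (269, -1135, 385.1), Hole 2→Hole 4 = (200, -1356, 298.7).
Normal n = (Hole 2→Hole 3) × (Hole 2→Hole 4) = (183171.1, -3330.3, -137764).
So ∂z/∂E = −n_x/n_z = 1.329600621 and ∂z/∂N = −n_y/n_z = −0.024173950.
Intercept c from Hole 2: 1606.4 − 856878.41 + 144814.50 = −710457.50.
At (644154, 5990383): z_contact = 856467.56 − 144811.22 − 710457.50 = 1198.84 m.
Depth below ground = 2233 − 1198.84 = 1034.2 m.

1034.2 m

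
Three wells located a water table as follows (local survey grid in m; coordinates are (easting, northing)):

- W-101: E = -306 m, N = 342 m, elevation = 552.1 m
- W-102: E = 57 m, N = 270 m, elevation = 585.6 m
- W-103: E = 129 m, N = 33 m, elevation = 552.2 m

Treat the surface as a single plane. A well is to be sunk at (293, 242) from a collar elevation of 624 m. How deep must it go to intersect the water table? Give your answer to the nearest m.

Two edge vectors: W-101→W-102 = (363, -72, 33.5), W-101→W-103 = (435, -309, 0.1).
Normal n = (W-101→W-102) × (W-101→W-103) = (10344.3, 14536.2, -80847).
So ∂z/∂E = −n_x/n_z = 0.12795 and ∂z/∂N = −n_y/n_z = 0.17980.
Intercept c from W-101: 552.1 + 39.15 − 61.49 = 529.76.
At (293, 242): z_contact = 37.5 + 43.5 + 529.76 = 610.8 m.
Depth below ground = 624 − 610.8 = 13 m.

13 m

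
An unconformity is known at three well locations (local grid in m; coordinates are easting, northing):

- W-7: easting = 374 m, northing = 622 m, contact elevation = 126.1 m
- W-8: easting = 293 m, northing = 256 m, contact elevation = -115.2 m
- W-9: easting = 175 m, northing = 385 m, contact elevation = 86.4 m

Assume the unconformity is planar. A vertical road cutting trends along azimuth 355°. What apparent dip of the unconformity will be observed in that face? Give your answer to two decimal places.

Let the plane be z = a·easting + b·northing + c.
W-8−W-7: −81a − 366b = −241.3;  W-9−W-7: −199a − 237b = −39.7.
Solving gives a = −0.79531, b = 0.83530.
Unit vector along 355° is (sin 355°, cos 355°) = (-0.0872, 0.9962).
Slope in that direction = a·(-0.0872) + b·(0.9962) = 0.90144.
Apparent dip = arctan|0.90144| = 42.03° (true dip is 49.1°, so apparent ≤ true as expected).

42.03°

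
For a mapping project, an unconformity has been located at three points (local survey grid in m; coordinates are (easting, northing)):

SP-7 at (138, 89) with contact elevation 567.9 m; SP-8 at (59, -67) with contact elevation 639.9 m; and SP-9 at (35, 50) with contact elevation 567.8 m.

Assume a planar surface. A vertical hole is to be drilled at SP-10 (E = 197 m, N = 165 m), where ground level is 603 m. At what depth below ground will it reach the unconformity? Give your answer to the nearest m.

66 m

Let the plane be z = a·E + b·N + c.
SP-8−SP-7: −79a − 156b = 72;  SP-9−SP-7: −103a − 39b = −0.1.
Solving gives a = 0.21742, b = −0.57164.
Then c = 567.9 − a·138 − b·89 = 588.77.
At (197, 165): z_contact = 42.8 − 94.3 + 588.77 = 537.3 m.
Depth below ground = 603 − 537.3 = 66 m.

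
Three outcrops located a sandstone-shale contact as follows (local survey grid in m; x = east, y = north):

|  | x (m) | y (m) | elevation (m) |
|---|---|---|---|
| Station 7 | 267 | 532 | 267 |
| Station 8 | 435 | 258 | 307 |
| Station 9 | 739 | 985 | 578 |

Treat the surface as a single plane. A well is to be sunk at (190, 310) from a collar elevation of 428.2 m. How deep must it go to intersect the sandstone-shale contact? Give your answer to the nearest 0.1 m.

Two edge vectors: Station 7→Station 8 = (168, -274, 40), Station 7→Station 9 = (472, 453, 311).
Normal n = (Station 7→Station 8) × (Station 7→Station 9) = (-103334, -33368, 205432).
So ∂z/∂x = −n_x/n_z = 0.50301 and ∂z/∂y = −n_y/n_z = 0.16243.
Intercept c from Station 7: 267 − 134.30 − 86.41 = 46.28.
At (190, 310): z_contact = 95.57 + 50.35 + 46.28 = 192.21 m.
Depth below ground = 428.2 − 192.21 = 236.0 m.

236.0 m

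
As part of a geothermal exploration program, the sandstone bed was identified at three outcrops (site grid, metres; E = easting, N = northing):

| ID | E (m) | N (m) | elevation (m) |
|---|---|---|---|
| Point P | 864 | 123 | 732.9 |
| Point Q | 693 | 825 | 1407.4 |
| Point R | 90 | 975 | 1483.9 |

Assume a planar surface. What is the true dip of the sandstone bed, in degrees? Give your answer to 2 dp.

Let the plane be z = a·E + b·N + c.
Point Q−Point P: −171a + 702b = 674.5;  Point R−Point P: −774a + 852b = 751.
Solving gives a = 0.11938, b = 0.98991.
Gradient magnitude |∇z| = √(a² + b²) = √(0.01425 + 0.97991) = 0.99708.
True dip = arctan(0.99708) = 44.92°, dipping toward S (azimuth ≈ 187°).

44.92°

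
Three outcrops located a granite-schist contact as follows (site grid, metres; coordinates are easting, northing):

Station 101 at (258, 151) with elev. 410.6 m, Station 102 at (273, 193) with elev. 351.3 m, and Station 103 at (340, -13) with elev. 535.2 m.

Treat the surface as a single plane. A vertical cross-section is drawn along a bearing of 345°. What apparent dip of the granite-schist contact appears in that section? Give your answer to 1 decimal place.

42.1°

Two edge vectors: Station 101→Station 102 = (15, 42, -59.3), Station 101→Station 103 = (82, -164, 124.6).
Normal n = (Station 101→Station 102) × (Station 101→Station 103) = (-4492, -6731.6, -5904).
So ∂z/∂easting = −n_x/n_z = −0.76084 and ∂z/∂northing = −n_y/n_z = −1.14018.
Unit vector along 345° is (sin 345°, cos 345°) = (-0.2588, 0.9659).
Slope in that direction = a·(-0.2588) + b·(0.9659) = −0.90441.
Apparent dip = arctan|0.90441| = 42.1° (true dip is 53.9°, so apparent ≤ true as expected).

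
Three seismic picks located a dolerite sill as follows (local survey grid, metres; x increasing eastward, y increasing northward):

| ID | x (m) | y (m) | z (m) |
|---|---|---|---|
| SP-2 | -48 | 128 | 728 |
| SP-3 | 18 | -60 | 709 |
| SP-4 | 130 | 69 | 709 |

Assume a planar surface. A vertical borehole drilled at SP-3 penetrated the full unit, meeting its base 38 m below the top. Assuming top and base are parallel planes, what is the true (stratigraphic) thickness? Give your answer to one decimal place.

37.8 m

Two edge vectors: SP-2→SP-3 = (66, -188, -19), SP-2→SP-4 = (178, -59, -19).
Normal n = (SP-2→SP-3) × (SP-2→SP-4) = (2451, -2128, 29570).
So ∂z/∂x = −n_x/n_z = −0.08289 and ∂z/∂y = −n_y/n_z = 0.07196.
|∇z| = √(a²+b²) = 0.10977, so dip δ = arctan(0.10977) = 6.26°.
True thickness = vertical thickness × cos δ = 38 × cos 6.26° = 37.8 m.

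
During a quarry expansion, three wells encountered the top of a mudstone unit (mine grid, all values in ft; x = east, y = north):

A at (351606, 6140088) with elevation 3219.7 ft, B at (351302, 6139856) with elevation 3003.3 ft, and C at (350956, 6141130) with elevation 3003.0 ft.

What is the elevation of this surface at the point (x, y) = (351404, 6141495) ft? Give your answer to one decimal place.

Let the plane be z = a·x + b·y + c.
B−A: −304a − 232b = −216.4;  C−A: −650a + 1042b = −216.7.
Solving gives a = 0.589782021, b = 0.159940800.
Then c = 3219.7 − a·351606 − b·6140088 = −1186201.78.
At (351404, 6141495): z = 207251.8 + 982275.6 − 1186201.78 = 3325.6 ft.

3325.6 ft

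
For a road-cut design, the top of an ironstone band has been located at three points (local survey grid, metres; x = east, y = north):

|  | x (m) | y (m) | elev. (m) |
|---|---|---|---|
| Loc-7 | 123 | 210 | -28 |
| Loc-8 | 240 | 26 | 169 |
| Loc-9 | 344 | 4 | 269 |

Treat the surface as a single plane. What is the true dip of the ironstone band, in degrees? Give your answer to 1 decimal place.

45.0°

Let the plane be z = a·x + b·y + c.
Loc-8−Loc-7: 117a − 184b = 197;  Loc-9−Loc-7: 221a − 206b = 297.
Solving gives a = 0.84929, b = −0.53061.
Gradient magnitude |∇z| = √(a² + b²) = √(0.72130 + 0.28155) = 1.00142.
True dip = arctan(1.00142) = 45.0°, dipping toward WNW (azimuth ≈ 302°).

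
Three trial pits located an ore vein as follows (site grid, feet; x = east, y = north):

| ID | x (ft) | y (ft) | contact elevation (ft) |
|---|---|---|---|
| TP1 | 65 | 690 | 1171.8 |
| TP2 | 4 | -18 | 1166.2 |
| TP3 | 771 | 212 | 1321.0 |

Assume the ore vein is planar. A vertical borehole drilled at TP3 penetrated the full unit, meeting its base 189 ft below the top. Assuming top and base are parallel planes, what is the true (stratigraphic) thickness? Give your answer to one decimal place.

Two edge vectors: TP1→TP2 = (-61, -708, -5.6), TP1→TP3 = (706, -478, 149.2).
Normal n = (TP1→TP2) × (TP1→TP3) = (-108310.4, 5147.6, 529006).
So ∂z/∂x = −n_x/n_z = 0.20474 and ∂z/∂y = −n_y/n_z = −0.00973.
|∇z| = √(a²+b²) = 0.20497, so dip δ = arctan(0.20497) = 11.58°.
True thickness = vertical thickness × cos δ = 189 × cos 11.58° = 185.2 ft.

185.2 ft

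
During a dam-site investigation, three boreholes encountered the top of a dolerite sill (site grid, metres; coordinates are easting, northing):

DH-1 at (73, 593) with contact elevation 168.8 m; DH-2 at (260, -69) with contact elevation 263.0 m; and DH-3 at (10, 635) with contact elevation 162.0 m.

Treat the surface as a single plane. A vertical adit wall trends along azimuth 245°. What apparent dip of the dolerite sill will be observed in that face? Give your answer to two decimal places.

2.50°

Two edge vectors: DH-1→DH-2 = (187, -662, 94.2), DH-1→DH-3 = (-63, 42, -6.8).
Normal n = (DH-1→DH-2) × (DH-1→DH-3) = (545.2, -4663, -33852).
So ∂z/∂easting = −n_x/n_z = 0.01611 and ∂z/∂northing = −n_y/n_z = −0.13775.
Unit vector along 245° is (sin 245°, cos 245°) = (-0.9063, -0.4226).
Slope in that direction = a·(-0.9063) + b·(-0.4226) = 0.04362.
Apparent dip = arctan|0.04362| = 2.50° (true dip is 7.9°, so apparent ≤ true as expected).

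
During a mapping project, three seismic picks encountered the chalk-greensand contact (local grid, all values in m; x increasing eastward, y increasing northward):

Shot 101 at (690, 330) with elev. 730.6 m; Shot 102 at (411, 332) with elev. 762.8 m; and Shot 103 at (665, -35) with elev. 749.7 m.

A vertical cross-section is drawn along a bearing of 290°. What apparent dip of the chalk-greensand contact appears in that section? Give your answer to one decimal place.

5.3°

Let the plane be z = a·x + b·y + c.
Shot 102−Shot 101: −279a + 2b = 32.2;  Shot 103−Shot 101: −25a − 365b = 19.1.
Solving gives a = −0.11573, b = −0.04440.
Unit vector along 290° is (sin 290°, cos 290°) = (-0.9397, 0.3420).
Slope in that direction = a·(-0.9397) + b·(0.3420) = 0.09356.
Apparent dip = arctan|0.09356| = 5.3° (true dip is 7.1°, so apparent ≤ true as expected).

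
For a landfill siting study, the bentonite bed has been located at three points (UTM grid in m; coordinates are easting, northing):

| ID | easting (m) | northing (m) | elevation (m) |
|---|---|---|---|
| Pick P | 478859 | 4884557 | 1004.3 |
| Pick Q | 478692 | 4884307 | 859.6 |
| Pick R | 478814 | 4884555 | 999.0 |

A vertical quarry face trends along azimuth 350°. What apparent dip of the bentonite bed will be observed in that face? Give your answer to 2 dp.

26.16°

Let the plane be z = a·easting + b·northing + c.
Pick Q−Pick P: −167a − 250b = −144.7;  Pick R−Pick P: −45a − 2b = −5.3.
Solving gives a = 0.09487, b = 0.51543.
Unit vector along 350° is (sin 350°, cos 350°) = (-0.1736, 0.9848).
Slope in that direction = a·(-0.1736) + b·(0.9848) = 0.49112.
Apparent dip = arctan|0.49112| = 26.16° (true dip is 27.7°, so apparent ≤ true as expected).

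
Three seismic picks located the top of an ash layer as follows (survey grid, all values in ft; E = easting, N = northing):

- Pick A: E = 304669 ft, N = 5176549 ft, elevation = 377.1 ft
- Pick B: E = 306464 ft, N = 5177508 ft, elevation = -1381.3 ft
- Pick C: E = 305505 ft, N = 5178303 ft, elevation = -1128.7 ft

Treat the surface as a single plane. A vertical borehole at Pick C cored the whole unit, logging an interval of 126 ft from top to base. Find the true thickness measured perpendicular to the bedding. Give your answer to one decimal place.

94.9 ft

Let the plane be z = a·E + b·N + c.
Pick B−Pick A: 1795a + 959b = −1758.4;  Pick C−Pick A: 836a + 1754b = −1505.8.
Solving gives a = −0.69892, b = −0.52537.
|∇z| = √(a²+b²) = 0.87436, so dip δ = arctan(0.87436) = 41.17°.
True thickness = vertical thickness × cos δ = 126 × cos 41.17° = 94.9 ft.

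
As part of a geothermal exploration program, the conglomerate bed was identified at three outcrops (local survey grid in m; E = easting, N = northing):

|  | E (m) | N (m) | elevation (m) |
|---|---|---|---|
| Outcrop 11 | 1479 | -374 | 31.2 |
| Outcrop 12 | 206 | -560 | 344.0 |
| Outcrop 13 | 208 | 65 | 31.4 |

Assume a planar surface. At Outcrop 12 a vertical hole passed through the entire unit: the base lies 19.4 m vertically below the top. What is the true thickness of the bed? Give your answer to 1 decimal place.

Two edge vectors: Outcrop 11→Outcrop 12 = (-1273, -186, 312.8), Outcrop 11→Outcrop 13 = (-1271, 439, 0.2).
Normal n = (Outcrop 11→Outcrop 12) × (Outcrop 11→Outcrop 13) = (-137356.4, -397314.2, -795253).
So ∂z/∂E = −n_x/n_z = −0.17272 and ∂z/∂N = −n_y/n_z = −0.49961.
|∇z| = √(a²+b²) = 0.52862, so dip δ = arctan(0.52862) = 27.86°.
True thickness = vertical thickness × cos δ = 19.4 × cos 27.86° = 17.2 m.

17.2 m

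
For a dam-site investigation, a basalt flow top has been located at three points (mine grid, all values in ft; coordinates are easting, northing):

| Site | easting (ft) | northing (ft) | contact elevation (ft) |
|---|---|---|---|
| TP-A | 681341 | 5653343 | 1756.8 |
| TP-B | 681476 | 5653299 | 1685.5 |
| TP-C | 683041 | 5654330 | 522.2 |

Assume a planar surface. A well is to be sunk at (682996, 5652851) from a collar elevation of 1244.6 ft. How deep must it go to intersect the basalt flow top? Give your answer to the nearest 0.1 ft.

Two edge vectors: TP-A→TP-B = (135, -44, -71.3), TP-A→TP-C = (1700, 987, -1234.6).
Normal n = (TP-A→TP-B) × (TP-A→TP-C) = (124695.5, 45461, 208045).
So ∂z/∂easting = −n_x/n_z = −0.599367925 and ∂z/∂northing = −n_y/n_z = −0.218515225.
Intercept c from TP-A: 1756.8 + 408373.94 + 1235341.52 = 1645472.26.
At (682996, 5652851): z_contact = −409365.90 − 1235234.01 + 1645472.26 = 872.36 ft.
Depth below ground = 1244.6 − 872.36 = 372.2 ft.

372.2 ft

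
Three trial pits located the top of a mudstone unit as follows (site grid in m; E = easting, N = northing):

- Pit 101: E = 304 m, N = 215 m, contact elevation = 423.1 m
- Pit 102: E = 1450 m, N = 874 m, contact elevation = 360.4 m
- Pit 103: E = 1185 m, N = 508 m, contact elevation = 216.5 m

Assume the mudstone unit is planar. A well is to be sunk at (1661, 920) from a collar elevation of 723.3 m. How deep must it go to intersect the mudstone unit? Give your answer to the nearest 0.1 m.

Two edge vectors: Pit 101→Pit 102 = (1146, 659, -62.7), Pit 101→Pit 103 = (881, 293, -206.6).
Normal n = (Pit 101→Pit 102) × (Pit 101→Pit 103) = (-117778.3, 181524.9, -244801).
So ∂z/∂E = −n_x/n_z = −0.481119 and ∂z/∂N = −n_y/n_z = 0.741520.
Intercept c from Pit 101: 423.1 + 146.26 − 159.43 = 409.93.
At (1661, 920): z_contact = −799.14 + 682.20 + 409.93 = 292.99 m.
Depth below ground = 723.3 − 292.99 = 430.3 m.

430.3 m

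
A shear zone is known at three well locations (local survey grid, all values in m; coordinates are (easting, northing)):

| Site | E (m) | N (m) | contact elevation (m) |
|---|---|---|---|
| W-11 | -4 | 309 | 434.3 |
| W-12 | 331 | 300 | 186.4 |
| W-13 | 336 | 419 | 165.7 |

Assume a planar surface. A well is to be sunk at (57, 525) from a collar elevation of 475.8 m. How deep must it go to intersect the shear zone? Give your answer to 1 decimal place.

Let the plane be z = a·E + b·N + c.
W-12−W-11: 335a − 9b = −247.9;  W-13−W-11: 340a + 110b = −268.6.
Solving gives a = −0.74383, b = −0.14270.
Then c = 434.3 − a·-4 − b·309 = 475.42.
At (57, 525): z_contact = −42.40 − 74.92 + 475.42 = 358.10 m.
Depth below ground = 475.8 − 358.10 = 117.7 m.

117.7 m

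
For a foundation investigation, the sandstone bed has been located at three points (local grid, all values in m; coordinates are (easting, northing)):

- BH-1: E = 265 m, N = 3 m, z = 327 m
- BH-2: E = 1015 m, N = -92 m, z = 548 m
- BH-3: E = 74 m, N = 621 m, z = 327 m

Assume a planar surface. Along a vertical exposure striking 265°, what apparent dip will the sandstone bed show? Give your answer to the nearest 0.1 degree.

17.4°

Let the plane be z = a·E + b·N + c.
BH-2−BH-1: 750a − 95b = 221;  BH-3−BH-1: −191a + 618b = 0.
Solving gives a = 0.30667, b = 0.09478.
Unit vector along 265° is (sin 265°, cos 265°) = (-0.9962, -0.0872).
Slope in that direction = a·(-0.9962) + b·(-0.0872) = −0.31377.
Apparent dip = arctan|0.31377| = 17.4° (true dip is 17.8°, so apparent ≤ true as expected).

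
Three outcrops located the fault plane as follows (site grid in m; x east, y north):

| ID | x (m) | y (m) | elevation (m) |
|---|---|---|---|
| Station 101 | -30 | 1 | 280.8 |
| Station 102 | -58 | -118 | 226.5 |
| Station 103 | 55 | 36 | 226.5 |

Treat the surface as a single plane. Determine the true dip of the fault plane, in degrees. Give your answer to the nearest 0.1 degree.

48.6°

Let the plane be z = a·x + b·y + c.
Station 102−Station 101: −28a − 119b = −54.3;  Station 103−Station 101: 85a + 35b = −54.3.
Solving gives a = −0.91540, b = 0.67169.
Gradient magnitude |∇z| = √(a² + b²) = √(0.83796 + 0.45117) = 1.13540.
True dip = arctan(1.13540) = 48.6°, dipping toward SE (azimuth ≈ 126°).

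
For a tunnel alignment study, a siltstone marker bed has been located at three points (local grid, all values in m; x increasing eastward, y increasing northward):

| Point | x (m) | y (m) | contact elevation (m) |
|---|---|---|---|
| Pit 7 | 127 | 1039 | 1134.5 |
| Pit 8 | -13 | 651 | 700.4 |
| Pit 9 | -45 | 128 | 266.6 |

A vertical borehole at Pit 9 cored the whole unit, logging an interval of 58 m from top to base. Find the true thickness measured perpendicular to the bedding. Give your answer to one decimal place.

Let the plane be z = a·x + b·y + c.
Pit 8−Pit 7: −140a − 388b = −434.1;  Pit 9−Pit 7: −172a − 911b = −867.9.
Solving gives a = 0.96572, b = 0.77036.
|∇z| = √(a²+b²) = 1.23534, so dip δ = arctan(1.23534) = 51.01°.
True thickness = vertical thickness × cos δ = 58 × cos 51.01° = 36.5 m.

36.5 m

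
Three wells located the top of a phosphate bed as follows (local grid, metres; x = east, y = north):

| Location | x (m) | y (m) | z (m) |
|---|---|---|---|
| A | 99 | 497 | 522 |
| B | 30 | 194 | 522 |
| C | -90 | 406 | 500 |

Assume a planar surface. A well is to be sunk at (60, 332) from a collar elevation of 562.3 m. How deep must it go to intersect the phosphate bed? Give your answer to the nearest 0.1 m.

Two edge vectors: A→B = (-69, -303, 0), A→C = (-189, -91, -22).
Normal n = (A→B) × (A→C) = (6666, -1518, -50988).
So ∂z/∂x = −n_x/n_z = 0.13074 and ∂z/∂y = −n_y/n_z = −0.02977.
Intercept c from A: 522 − 12.94 + 14.80 = 523.85.
At (60, 332): z_contact = 7.84 − 9.88 + 523.85 = 521.81 m.
Depth below ground = 562.3 − 521.81 = 40.5 m.

40.5 m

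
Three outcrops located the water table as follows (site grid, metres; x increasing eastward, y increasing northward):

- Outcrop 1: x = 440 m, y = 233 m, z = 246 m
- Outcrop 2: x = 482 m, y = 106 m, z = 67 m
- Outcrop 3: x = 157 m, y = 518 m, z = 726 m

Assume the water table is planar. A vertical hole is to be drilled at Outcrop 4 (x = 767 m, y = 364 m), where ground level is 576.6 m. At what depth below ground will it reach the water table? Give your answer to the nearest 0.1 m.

Let the plane be z = a·x + b·y + c.
Outcrop 2−Outcrop 1: 42a − 127b = −179;  Outcrop 3−Outcrop 1: −283a + 285b = 480.
Solving gives a = −0.41488, b = 1.27225.
Then c = 246 − a·440 − b·233 = 132.11.
At (767, 364): z_contact = −318.21 + 463.10 + 132.11 = 277.00 m.
Depth below ground = 576.6 − 277.00 = 299.6 m.

299.6 m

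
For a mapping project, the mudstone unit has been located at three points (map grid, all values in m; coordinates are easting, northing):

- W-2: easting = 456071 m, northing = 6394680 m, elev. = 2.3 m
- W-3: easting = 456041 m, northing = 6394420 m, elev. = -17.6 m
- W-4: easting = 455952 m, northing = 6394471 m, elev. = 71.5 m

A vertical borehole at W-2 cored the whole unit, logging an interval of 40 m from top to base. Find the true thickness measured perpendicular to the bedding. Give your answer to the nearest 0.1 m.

29.5 m

Two edge vectors: W-2→W-3 = (-30, -260, -19.9), W-2→W-4 = (-119, -209, 69.2).
Normal n = (W-2→W-3) × (W-2→W-4) = (-22151.1, 4444.1, -24670).
So ∂z/∂easting = −n_x/n_z = −0.89790 and ∂z/∂northing = −n_y/n_z = 0.18014.
|∇z| = √(a²+b²) = 0.91579, so dip δ = arctan(0.91579) = 42.48°.
True thickness = vertical thickness × cos δ = 40 × cos 42.48° = 29.5 m.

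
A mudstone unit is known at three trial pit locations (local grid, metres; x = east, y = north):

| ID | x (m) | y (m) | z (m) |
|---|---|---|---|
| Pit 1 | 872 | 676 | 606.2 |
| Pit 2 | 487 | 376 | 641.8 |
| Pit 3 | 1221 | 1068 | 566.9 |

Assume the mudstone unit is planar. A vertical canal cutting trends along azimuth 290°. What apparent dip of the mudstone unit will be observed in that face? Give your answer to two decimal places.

Let the plane be z = a·x + b·y + c.
Pit 2−Pit 1: −385a − 300b = 35.6;  Pit 3−Pit 1: 349a + 392b = −39.3.
Solving gives a = −0.04685, b = −0.05855.
Unit vector along 290° is (sin 290°, cos 290°) = (-0.9397, 0.3420).
Slope in that direction = a·(-0.9397) + b·(0.3420) = 0.02400.
Apparent dip = arctan|0.02400| = 1.37° (true dip is 4.3°, so apparent ≤ true as expected).

1.37°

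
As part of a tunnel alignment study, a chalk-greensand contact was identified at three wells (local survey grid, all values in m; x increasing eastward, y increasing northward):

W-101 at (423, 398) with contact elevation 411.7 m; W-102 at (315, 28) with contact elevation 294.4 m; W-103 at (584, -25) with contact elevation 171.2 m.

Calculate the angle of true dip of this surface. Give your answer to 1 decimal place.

Let the plane be z = a·x + b·y + c.
W-102−W-101: −108a − 370b = −117.3;  W-103−W-101: 161a − 423b = −240.5.
Solving gives a = −0.37402, b = 0.42620.
Gradient magnitude |∇z| = √(a² + b²) = √(0.13989 + 0.18165) = 0.56704.
True dip = arctan(0.56704) = 29.6°, dipping toward SE (azimuth ≈ 139°).

29.6°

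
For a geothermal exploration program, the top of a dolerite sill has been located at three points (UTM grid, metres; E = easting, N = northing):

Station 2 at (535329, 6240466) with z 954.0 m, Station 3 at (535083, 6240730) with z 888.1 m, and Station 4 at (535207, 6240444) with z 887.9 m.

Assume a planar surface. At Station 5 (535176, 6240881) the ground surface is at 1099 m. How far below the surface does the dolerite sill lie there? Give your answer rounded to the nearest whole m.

131 m

Let the plane be z = a·E + b·N + c.
Station 3−Station 2: −246a + 264b = −65.9;  Station 4−Station 2: −122a − 22b = −66.1.
Solving gives a = 0.50239766, b = 0.21852206.
Then c = 954 − a·535329 − b·6240466 = −1631673.54.
At (535176, 6240881): z_contact = 268871.2 + 1363770.2 − 1631673.54 = 967.8 m.
Depth below ground = 1099 − 967.8 = 131 m.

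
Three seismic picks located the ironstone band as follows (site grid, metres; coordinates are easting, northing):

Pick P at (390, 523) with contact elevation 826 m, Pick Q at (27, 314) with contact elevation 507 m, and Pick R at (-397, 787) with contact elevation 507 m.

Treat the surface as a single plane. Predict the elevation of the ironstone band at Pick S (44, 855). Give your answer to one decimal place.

Two edge vectors: Pick P→Pick Q = (-363, -209, -319), Pick P→Pick R = (-787, 264, -319).
Normal n = (Pick P→Pick Q) × (Pick P→Pick R) = (150887, 135256, -260315).
So ∂z/∂easting = −n_x/n_z = 0.57963 and ∂z/∂northing = −n_y/n_z = 0.51959.
Intercept c from Pick P: 826 − 226.06 − 271.74 = 328.20.
At (44, 855): z = 25.5 + 444.2 + 328.20 = 797.9 m.

797.9 m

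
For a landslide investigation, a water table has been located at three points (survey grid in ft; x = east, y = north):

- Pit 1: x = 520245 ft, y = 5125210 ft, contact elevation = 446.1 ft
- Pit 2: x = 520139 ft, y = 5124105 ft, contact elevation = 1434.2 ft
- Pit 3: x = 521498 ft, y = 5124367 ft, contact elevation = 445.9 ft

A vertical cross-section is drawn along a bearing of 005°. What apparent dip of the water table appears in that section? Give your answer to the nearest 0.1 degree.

41.5°

Two edge vectors: Pit 1→Pit 2 = (-106, -1105, 988.1), Pit 1→Pit 3 = (1253, -843, -0.2).
Normal n = (Pit 1→Pit 2) × (Pit 1→Pit 3) = (833189.3, 1238068.1, 1473923).
So ∂z/∂x = −n_x/n_z = −0.56529 and ∂z/∂y = −n_y/n_z = −0.83998.
Unit vector along 005° is (sin 5°, cos 5°) = (0.0872, 0.9962).
Slope in that direction = a·(0.0872) + b·(0.9962) = −0.88605.
Apparent dip = arctan|0.88605| = 41.5° (true dip is 45.4°, so apparent ≤ true as expected).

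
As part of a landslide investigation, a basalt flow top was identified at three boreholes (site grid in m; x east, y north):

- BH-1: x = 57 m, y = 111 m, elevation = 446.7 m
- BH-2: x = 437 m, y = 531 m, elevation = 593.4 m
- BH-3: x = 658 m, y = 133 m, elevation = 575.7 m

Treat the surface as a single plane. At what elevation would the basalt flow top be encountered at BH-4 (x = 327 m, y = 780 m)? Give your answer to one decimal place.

610.4 m

Two edge vectors: BH-1→BH-2 = (380, 420, 146.7), BH-1→BH-3 = (601, 22, 129).
Normal n = (BH-1→BH-2) × (BH-1→BH-3) = (50952.6, 39146.7, -244060).
So ∂z/∂x = −n_x/n_z = 0.20877 and ∂z/∂y = −n_y/n_z = 0.16040.
Intercept c from BH-1: 446.7 − 11.90 − 17.80 = 417.00.
At (327, 780): z = 68.3 + 125.1 + 417.00 = 610.4 m.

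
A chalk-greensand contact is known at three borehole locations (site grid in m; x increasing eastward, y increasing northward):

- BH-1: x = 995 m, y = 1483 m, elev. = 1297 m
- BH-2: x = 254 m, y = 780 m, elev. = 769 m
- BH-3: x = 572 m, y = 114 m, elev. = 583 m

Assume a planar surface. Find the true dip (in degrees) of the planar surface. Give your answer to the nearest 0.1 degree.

Let the plane be z = a·x + b·y + c.
BH-2−BH-1: −741a − 703b = −528;  BH-3−BH-1: −423a − 1369b = −714.
Solving gives a = 0.30805, b = 0.42637.
Gradient magnitude |∇z| = √(a² + b²) = √(0.09489 + 0.18179) = 0.52601.
True dip = arctan(0.52601) = 27.7°, dipping toward SW (azimuth ≈ 216°).

27.7°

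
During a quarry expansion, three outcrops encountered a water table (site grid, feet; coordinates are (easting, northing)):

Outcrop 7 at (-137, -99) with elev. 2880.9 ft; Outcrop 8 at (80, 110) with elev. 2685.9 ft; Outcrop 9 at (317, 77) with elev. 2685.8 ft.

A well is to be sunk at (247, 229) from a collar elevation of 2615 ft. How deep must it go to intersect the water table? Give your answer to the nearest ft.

Two edge vectors: Outcrop 7→Outcrop 8 = (217, 209, -195), Outcrop 7→Outcrop 9 = (454, 176, -195.1).
Normal n = (Outcrop 7→Outcrop 8) × (Outcrop 7→Outcrop 9) = (-6455.9, -46193.3, -56694).
So ∂z/∂E = −n_x/n_z = −0.11387 and ∂z/∂N = −n_y/n_z = −0.81478.
Intercept c from Outcrop 7: 2880.9 − 15.60 − 80.66 = 2784.64.
At (247, 229): z_contact = −28.1 − 186.6 + 2784.64 = 2569.9 ft.
Depth below ground = 2615 − 2569.9 = 45 ft.

45 ft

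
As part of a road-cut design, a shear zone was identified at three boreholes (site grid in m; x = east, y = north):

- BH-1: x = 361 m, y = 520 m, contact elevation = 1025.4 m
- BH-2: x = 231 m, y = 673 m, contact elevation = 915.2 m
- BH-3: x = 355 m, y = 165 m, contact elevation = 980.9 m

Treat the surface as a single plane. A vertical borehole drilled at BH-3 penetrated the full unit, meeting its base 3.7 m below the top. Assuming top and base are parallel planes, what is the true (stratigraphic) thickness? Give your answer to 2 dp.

2.64 m

Let the plane be z = a·x + b·y + c.
BH-2−BH-1: −130a + 153b = −110.2;  BH-3−BH-1: −6a − 355b = −44.5.
Solving gives a = 0.97581, b = 0.10886.
|∇z| = √(a²+b²) = 0.98186, so dip δ = arctan(0.98186) = 44.48°.
True thickness = vertical thickness × cos δ = 3.7 × cos 44.48° = 2.64 m.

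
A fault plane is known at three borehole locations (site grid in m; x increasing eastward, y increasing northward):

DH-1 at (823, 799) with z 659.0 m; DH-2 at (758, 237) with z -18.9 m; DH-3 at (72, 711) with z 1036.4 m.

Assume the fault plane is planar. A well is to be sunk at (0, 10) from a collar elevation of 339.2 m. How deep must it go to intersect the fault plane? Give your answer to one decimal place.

154.3 m

Two edge vectors: DH-1→DH-2 = (-65, -562, -677.9), DH-1→DH-3 = (-751, -88, 377.4).
Normal n = (DH-1→DH-2) × (DH-1→DH-3) = (-271754, 533633.9, -416342).
So ∂z/∂x = −n_x/n_z = −0.65272 and ∂z/∂y = −n_y/n_z = 1.28172.
Intercept c from DH-1: 659 + 537.19 − 1024.09 = 172.09.
At (0, 10): z_contact = 0.00 + 12.82 + 172.09 = 184.91 m.
Depth below ground = 339.2 − 184.91 = 154.3 m.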